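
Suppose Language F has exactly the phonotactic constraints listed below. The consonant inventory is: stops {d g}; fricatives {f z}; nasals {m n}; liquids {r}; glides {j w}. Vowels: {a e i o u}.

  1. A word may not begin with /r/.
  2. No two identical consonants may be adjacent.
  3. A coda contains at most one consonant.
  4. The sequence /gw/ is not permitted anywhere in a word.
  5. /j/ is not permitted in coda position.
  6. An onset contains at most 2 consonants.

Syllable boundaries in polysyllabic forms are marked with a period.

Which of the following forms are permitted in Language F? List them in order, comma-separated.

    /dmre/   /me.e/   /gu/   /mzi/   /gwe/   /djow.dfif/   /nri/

/dmre/ — violates constraint 6: syllable 1 onset /dmr/ has 3 consonants (> 2) → not permitted
/me.e/ — σ1 onset /m/, coda /∅/ ok; σ2 onset /∅/, coda /∅/ ok → permitted
/gu/ — σ1 onset /g/, coda /∅/ ok → permitted
/mzi/ — σ1 onset /mz/ (2C), coda /∅/ ok → permitted
/gwe/ — violates constraint 4: contains banned sequence /gw/ → not permitted
/djow.dfif/ — σ1 onset /dj/ (2C), coda /w/ ok; σ2 onset /df/ (2C), coda /f/ ok → permitted
/nri/ — σ1 onset /nr/ (2C), coda /∅/ ok → permitted

/me.e/, /gu/, /mzi/, /djow.dfif/, /nri/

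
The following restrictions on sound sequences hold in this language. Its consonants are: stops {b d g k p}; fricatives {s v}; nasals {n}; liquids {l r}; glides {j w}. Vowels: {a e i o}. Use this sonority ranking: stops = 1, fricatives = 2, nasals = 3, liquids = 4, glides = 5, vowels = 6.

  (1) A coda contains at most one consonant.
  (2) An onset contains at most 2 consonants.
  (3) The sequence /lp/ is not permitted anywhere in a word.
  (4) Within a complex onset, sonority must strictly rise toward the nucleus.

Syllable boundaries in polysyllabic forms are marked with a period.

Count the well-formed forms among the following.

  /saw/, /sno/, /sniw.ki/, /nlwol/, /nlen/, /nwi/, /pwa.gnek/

6

/saw/ — σ1 onset /s/, coda /w/ ok → well-formed
/sno/ — σ1 onset /sn/ (2→3 rises), coda /∅/ ok → well-formed
/sniw.ki/ — σ1 onset /sn/ (2→3 rises), coda /w/ ok; σ2 onset /k/, coda /∅/ ok → well-formed
/nlwol/ — violates constraint 2: syllable 1 onset /nlw/ has 3 consonants (> 2) → ill-formed
/nlen/ — σ1 onset /nl/ (3→4 rises), coda /n/ ok → well-formed
/nwi/ — σ1 onset /nw/ (3→5 rises), coda /∅/ ok → well-formed
/pwa.gnek/ — σ1 onset /pw/ (1→5 rises), coda /∅/ ok; σ2 onset /gn/ (1→3 rises), coda /k/ ok → well-formed
Well-formed: /saw/, /sno/, /sniw.ki/, /nlen/, /nwi/, /pwa.gnek/ → 6.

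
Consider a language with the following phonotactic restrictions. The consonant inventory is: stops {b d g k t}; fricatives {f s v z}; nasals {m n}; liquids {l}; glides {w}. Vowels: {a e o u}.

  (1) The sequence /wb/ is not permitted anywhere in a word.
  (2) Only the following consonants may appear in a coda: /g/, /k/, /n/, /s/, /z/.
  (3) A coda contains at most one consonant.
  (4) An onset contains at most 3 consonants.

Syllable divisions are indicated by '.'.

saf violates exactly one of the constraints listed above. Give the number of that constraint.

2

saf: syllable 1 coda contains /f/, which is not a licensed coda consonant.
This is a violation of constraint 2: "Only the following consonants may appear in a coda: /g/, /k/, /n/, /s/, /z/."
The remaining constraints (1, 3, 4) are satisfied.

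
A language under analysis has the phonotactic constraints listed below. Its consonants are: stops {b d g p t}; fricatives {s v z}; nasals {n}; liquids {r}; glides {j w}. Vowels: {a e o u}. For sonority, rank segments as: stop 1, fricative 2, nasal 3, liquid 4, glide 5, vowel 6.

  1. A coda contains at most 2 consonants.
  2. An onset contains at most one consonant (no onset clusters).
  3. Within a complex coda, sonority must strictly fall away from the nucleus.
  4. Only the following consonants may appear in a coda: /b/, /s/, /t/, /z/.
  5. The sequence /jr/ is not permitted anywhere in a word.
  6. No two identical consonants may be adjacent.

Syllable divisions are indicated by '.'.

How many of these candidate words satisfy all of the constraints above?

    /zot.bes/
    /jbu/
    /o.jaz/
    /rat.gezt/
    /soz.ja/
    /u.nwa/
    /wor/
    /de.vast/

/zot.bes/ — σ1 onset /z/, coda /t/ ok; σ2 onset /b/, coda /s/ ok → licit
/jbu/ — violates constraint 2: syllable 1 onset /jb/ has 2 consonants (> 1) → illicit
/o.jaz/ — σ1 onset /∅/, coda /∅/ ok; σ2 onset /j/, coda /z/ ok → licit
/rat.gezt/ — σ1 onset /r/, coda /t/ ok; σ2 onset /g/, coda /zt/ (2→1 falls) ok → licit
/soz.ja/ — σ1 onset /s/, coda /z/ ok; σ2 onset /j/, coda /∅/ ok → licit
/u.nwa/ — violates constraint 2: syllable 2 onset /nw/ has 2 consonants (> 1) → illicit
/wor/ — violates constraint 4: syllable 1 coda contains /r/, which is not a licensed coda consonant → illicit
/de.vast/ — σ1 onset /d/, coda /∅/ ok; σ2 onset /v/, coda /st/ (2→1 falls) ok → licit
Licit: /zot.bes/, /o.jaz/, /rat.gezt/, /soz.ja/, /de.vast/ → 5.

5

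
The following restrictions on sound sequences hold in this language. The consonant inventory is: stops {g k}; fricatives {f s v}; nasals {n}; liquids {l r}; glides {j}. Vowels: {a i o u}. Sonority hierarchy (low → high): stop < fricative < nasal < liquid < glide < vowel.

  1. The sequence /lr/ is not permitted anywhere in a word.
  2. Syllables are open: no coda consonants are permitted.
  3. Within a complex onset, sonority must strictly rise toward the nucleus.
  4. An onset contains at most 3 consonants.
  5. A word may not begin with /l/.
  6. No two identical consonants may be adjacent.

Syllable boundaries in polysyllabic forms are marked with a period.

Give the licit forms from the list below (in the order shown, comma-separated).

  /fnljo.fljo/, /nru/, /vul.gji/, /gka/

/fnljo.fljo/ — violates constraint 4: syllable 1 onset /fnlj/ has 4 consonants (> 3) → illicit
/nru/ — σ1 onset /nr/ (3→4 rises), coda /∅/ ok → licit
/vul.gji/ — violates constraint 2: syllable 1 coda /l/ has 1 consonant (> 0) → illicit
/gka/ — violates constraint 3: syllable 1 onset /gk/: /g/ (stop, 1) → /k/ (stop, 1) does not rise → illicit

/nru/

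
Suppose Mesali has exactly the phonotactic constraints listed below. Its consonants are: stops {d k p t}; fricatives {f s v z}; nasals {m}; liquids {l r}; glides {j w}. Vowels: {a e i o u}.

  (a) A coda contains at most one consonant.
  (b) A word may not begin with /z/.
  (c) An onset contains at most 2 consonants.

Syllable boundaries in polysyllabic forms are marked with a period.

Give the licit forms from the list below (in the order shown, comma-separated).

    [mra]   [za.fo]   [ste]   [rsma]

[mra] — σ1 onset /mr/ (2C), coda /∅/ ok → licit
[za.fo] — violates constraint (b): word begins with /z/ → illicit
[ste] — σ1 onset /st/ (2C), coda /∅/ ok → licit
[rsma] — violates constraint (c): syllable 1 onset /rsm/ has 3 consonants (> 2) → illicit

[mra], [ste]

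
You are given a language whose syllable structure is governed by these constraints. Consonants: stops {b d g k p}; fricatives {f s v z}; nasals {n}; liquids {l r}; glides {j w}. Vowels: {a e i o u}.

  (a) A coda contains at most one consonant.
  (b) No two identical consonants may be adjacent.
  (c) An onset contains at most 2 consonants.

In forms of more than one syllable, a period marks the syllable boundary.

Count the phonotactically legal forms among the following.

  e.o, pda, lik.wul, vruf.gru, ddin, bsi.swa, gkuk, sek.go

7

e.o — σ1 onset /∅/, coda /∅/ ok; σ2 onset /∅/, coda /∅/ ok → phonotactically legal
pda — σ1 onset /pd/ (2C), coda /∅/ ok → phonotactically legal
lik.wul — σ1 onset /l/, coda /k/ ok; σ2 onset /w/, coda /l/ ok → phonotactically legal
vruf.gru — σ1 onset /vr/ (2C), coda /f/ ok; σ2 onset /gr/ (2C), coda /∅/ ok → phonotactically legal
ddin — violates constraint (b): adjacent identical consonants /dd/ → phonotactically illegal
bsi.swa — σ1 onset /bs/ (2C), coda /∅/ ok; σ2 onset /sw/ (2C), coda /∅/ ok → phonotactically legal
gkuk — σ1 onset /gk/ (2C), coda /k/ ok → phonotactically legal
sek.go — σ1 onset /s/, coda /k/ ok; σ2 onset /g/, coda /∅/ ok → phonotactically legal
Phonotactically legal: e.o, pda, lik.wul, vruf.gru, bsi.swa, gkuk, sek.go → 7.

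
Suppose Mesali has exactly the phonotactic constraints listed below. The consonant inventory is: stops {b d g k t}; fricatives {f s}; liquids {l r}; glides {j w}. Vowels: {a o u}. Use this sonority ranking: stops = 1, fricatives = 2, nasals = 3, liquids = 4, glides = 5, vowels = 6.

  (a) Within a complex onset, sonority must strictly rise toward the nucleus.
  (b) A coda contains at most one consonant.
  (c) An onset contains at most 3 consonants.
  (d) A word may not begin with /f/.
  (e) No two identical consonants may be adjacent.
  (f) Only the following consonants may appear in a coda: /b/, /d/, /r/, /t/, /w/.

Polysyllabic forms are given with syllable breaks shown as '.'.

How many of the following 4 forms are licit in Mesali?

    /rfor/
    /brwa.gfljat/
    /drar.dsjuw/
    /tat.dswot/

2

/rfor/ — violates constraint (a): syllable 1 onset /rf/: /r/ (liquid, 4) → /f/ (fricative, 2) does not rise → illicit
/brwa.gfljat/ — violates constraint (c): syllable 2 onset /gflj/ has 4 consonants (> 3) → illicit
/drar.dsjuw/ — σ1 onset /dr/ (1→4 rises), coda /r/ ok; σ2 onset /dsj/ (1→2→5 rises), coda /w/ ok → licit
/tat.dswot/ — σ1 onset /t/, coda /t/ ok; σ2 onset /dsw/ (1→2→5 rises), coda /t/ ok → licit
Licit: /drar.dsjuw/, /tat.dswot/ → 2.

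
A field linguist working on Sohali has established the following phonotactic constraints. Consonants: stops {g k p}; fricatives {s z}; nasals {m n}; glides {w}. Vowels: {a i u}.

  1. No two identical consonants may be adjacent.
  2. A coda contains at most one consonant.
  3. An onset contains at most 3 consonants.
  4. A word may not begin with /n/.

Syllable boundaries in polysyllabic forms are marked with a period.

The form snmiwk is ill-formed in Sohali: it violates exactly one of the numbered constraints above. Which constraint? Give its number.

2

snmiwk: syllable 1 coda /wk/ has 2 consonants (> 1).
This is a violation of constraint 2: "A coda contains at most one consonant."
The remaining constraints (1, 3, 4) are satisfied.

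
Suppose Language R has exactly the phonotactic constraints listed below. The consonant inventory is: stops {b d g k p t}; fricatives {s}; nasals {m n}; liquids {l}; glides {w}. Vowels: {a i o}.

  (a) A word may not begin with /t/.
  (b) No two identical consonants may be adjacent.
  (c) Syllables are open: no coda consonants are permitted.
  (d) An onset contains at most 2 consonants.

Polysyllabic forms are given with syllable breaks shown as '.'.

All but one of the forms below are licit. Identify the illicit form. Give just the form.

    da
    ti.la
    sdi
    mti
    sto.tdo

da — σ1 onset /d/, coda /∅/ ok → licit
ti.la — violates constraint (a): word begins with /t/ → illicit
sdi — σ1 onset /sd/ (2C), coda /∅/ ok → licit
mti — σ1 onset /mt/ (2C), coda /∅/ ok → licit
sto.tdo — σ1 onset /st/ (2C), coda /∅/ ok; σ2 onset /td/ (2C), coda /∅/ ok → licit

ti.la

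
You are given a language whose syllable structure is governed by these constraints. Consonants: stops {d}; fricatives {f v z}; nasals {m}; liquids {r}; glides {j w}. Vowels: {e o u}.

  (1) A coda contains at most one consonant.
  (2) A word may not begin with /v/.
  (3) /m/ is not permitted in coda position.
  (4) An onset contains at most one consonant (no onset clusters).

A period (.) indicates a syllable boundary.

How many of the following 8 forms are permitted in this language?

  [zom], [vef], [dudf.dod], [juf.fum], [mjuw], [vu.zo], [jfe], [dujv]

[zom] — violates constraint 3: syllable 1 coda contains /m/ → not permitted
[vef] — violates constraint 2: word begins with /v/ → not permitted
[dudf.dod] — violates constraint 1: syllable 1 coda /df/ has 2 consonants (> 1) → not permitted
[juf.fum] — violates constraint 3: syllable 2 coda contains /m/ → not permitted
[mjuw] — violates constraint 4: syllable 1 onset /mj/ has 2 consonants (> 1) → not permitted
[vu.zo] — violates constraint 2: word begins with /v/ → not permitted
[jfe] — violates constraint 4: syllable 1 onset /jf/ has 2 consonants (> 1) → not permitted
[dujv] — violates constraint 1: syllable 1 coda /jv/ has 2 consonants (> 1) → not permitted
No form is permitted → 0.

0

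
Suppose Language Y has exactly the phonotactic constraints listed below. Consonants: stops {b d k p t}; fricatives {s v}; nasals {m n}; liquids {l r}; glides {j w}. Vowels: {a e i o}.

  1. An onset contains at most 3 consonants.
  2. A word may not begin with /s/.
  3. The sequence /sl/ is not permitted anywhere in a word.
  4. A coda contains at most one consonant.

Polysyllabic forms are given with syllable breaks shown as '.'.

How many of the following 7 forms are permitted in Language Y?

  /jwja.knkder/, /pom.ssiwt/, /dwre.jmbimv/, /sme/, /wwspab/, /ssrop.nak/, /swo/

/jwja.knkder/ — violates constraint 1: syllable 2 onset /knkd/ has 4 consonants (> 3) → not permitted
/pom.ssiwt/ — violates constraint 4: syllable 2 coda /wt/ has 2 consonants (> 1) → not permitted
/dwre.jmbimv/ — violates constraint 4: syllable 2 coda /mv/ has 2 consonants (> 1) → not permitted
/sme/ — violates constraint 2: word begins with /s/ → not permitted
/wwspab/ — violates constraint 1: syllable 1 onset /wwsp/ has 4 consonants (> 3) → not permitted
/ssrop.nak/ — violates constraint 2: word begins with /s/ → not permitted
/swo/ — violates constraint 2: word begins with /s/ → not permitted
No form is permitted → 0.

0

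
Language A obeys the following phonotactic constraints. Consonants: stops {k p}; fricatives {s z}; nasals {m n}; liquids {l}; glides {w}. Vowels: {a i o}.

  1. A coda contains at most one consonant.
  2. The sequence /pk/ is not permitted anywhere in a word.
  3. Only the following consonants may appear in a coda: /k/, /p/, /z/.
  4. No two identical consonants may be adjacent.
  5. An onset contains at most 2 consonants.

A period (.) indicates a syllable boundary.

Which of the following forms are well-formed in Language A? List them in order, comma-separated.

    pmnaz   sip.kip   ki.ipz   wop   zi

pmnaz — violates constraint 5: syllable 1 onset /pmn/ has 3 consonants (> 2) → ill-formed
sip.kip — violates constraint 2: contains banned sequence /pk/ → ill-formed
ki.ipz — violates constraint 1: syllable 2 coda /pz/ has 2 consonants (> 1) → ill-formed
wop — σ1 onset /w/, coda /p/ ok → well-formed
zi — σ1 onset /z/, coda /∅/ ok → well-formed

wop, zi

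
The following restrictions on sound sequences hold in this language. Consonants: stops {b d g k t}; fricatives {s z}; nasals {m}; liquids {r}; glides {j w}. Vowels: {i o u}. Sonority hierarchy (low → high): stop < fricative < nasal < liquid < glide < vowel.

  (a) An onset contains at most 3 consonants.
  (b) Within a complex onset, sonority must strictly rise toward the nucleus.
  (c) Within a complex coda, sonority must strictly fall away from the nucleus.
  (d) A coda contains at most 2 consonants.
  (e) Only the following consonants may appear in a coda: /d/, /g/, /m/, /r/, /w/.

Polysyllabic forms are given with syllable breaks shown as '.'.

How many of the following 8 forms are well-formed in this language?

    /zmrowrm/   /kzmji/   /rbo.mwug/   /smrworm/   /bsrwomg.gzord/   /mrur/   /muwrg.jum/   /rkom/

1

/zmrowrm/ — violates constraint (d): syllable 1 coda /wrm/ has 3 consonants (> 2) → ill-formed
/kzmji/ — violates constraint (a): syllable 1 onset /kzmj/ has 4 consonants (> 3) → ill-formed
/rbo.mwug/ — violates constraint (b): syllable 1 onset /rb/: /r/ (liquid, 4) → /b/ (stop, 1) does not rise → ill-formed
/smrworm/ — violates constraint (a): syllable 1 onset /smrw/ has 4 consonants (> 3) → ill-formed
/bsrwomg.gzord/ — violates constraint (a): syllable 1 onset /bsrw/ has 4 consonants (> 3) → ill-formed
/mrur/ — σ1 onset /mr/ (3→4 rises), coda /r/ ok → well-formed
/muwrg.jum/ — violates constraint (d): syllable 1 coda /wrg/ has 3 consonants (> 2) → ill-formed
/rkom/ — violates constraint (b): syllable 1 onset /rk/: /r/ (liquid, 4) → /k/ (stop, 1) does not rise → ill-formed
Well-formed: /mrur/ → 1.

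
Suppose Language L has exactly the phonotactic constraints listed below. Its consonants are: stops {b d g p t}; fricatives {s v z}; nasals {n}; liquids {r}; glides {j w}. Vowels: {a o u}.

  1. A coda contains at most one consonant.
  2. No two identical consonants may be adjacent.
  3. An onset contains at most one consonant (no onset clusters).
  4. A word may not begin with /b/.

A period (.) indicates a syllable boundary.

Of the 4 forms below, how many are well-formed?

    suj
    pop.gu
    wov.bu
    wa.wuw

suj — σ1 onset /s/, coda /j/ ok → well-formed
pop.gu — σ1 onset /p/, coda /p/ ok; σ2 onset /g/, coda /∅/ ok → well-formed
wov.bu — σ1 onset /w/, coda /v/ ok; σ2 onset /b/, coda /∅/ ok → well-formed
wa.wuw — σ1 onset /w/, coda /∅/ ok; σ2 onset /w/, coda /w/ ok → well-formed
Well-formed: suj, pop.gu, wov.bu, wa.wuw → 4.

4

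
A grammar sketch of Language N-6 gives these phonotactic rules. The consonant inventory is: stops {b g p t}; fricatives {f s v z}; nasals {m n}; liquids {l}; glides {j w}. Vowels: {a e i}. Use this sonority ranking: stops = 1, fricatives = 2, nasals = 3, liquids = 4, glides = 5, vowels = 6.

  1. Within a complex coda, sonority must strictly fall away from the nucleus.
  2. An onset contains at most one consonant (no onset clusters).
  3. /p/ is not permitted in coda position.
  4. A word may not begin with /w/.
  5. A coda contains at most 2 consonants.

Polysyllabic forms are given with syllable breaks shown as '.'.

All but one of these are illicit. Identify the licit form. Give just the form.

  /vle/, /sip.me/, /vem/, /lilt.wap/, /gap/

/vem/

/vle/ — violates constraint 2: syllable 1 onset /vl/ has 2 consonants (> 1) → illicit
/sip.me/ — violates constraint 3: syllable 1 coda contains /p/ → illicit
/vem/ — σ1 onset /v/, coda /m/ ok → licit
/lilt.wap/ — violates constraint 3: syllable 2 coda contains /p/ → illicit
/gap/ — violates constraint 3: syllable 1 coda contains /p/ → illicit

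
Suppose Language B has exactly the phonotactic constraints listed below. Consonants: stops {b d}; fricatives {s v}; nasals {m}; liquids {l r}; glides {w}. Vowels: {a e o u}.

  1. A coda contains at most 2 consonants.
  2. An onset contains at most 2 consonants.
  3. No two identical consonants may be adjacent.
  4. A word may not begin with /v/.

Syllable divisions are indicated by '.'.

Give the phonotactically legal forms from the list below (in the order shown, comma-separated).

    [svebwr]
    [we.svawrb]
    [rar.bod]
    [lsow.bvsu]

[rar.bod]

[svebwr] — violates constraint 1: syllable 1 coda /bwr/ has 3 consonants (> 2) → phonotactically illegal
[we.svawrb] — violates constraint 1: syllable 2 coda /wrb/ has 3 consonants (> 2) → phonotactically illegal
[rar.bod] — σ1 onset /r/, coda /r/ ok; σ2 onset /b/, coda /d/ ok → phonotactically legal
[lsow.bvsu] — violates constraint 2: syllable 2 onset /bvs/ has 3 consonants (> 2) → phonotactically illegal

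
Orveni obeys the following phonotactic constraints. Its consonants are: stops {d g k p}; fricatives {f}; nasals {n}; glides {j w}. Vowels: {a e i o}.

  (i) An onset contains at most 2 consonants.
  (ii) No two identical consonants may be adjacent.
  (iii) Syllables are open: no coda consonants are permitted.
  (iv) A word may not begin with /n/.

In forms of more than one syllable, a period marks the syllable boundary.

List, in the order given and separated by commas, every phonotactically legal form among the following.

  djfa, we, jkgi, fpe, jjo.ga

djfa — violates constraint (i): syllable 1 onset /djf/ has 3 consonants (> 2) → phonotactically illegal
we — σ1 onset /w/, coda /∅/ ok → phonotactically legal
jkgi — violates constraint (i): syllable 1 onset /jkg/ has 3 consonants (> 2) → phonotactically illegal
fpe — σ1 onset /fp/ (2C), coda /∅/ ok → phonotactically legal
jjo.ga — violates constraint (ii): adjacent identical consonants /jj/ → phonotactically illegal

we, fpe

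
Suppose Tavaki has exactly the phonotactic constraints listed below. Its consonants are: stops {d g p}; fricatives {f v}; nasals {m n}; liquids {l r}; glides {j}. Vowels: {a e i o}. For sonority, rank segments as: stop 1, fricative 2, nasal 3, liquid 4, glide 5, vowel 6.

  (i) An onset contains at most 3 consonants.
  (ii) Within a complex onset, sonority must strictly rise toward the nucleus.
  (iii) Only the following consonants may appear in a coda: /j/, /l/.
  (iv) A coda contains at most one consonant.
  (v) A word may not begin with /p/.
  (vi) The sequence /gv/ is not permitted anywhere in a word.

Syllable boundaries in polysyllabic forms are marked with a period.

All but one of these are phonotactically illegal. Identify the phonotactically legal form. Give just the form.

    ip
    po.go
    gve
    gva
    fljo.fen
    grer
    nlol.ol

ip — violates constraint (iii): syllable 1 coda contains /p/, which is not a licensed coda consonant → phonotactically illegal
po.go — violates constraint (v): word begins with /p/ → phonotactically illegal
gve — violates constraint (vi): contains banned sequence /gv/ → phonotactically illegal
gva — violates constraint (vi): contains banned sequence /gv/ → phonotactically illegal
fljo.fen — violates constraint (iii): syllable 2 coda contains /n/, which is not a licensed coda consonant → phonotactically illegal
grer — violates constraint (iii): syllable 1 coda contains /r/, which is not a licensed coda consonant → phonotactically illegal
nlol.ol — σ1 onset /nl/ (3→4 rises), coda /l/ ok; σ2 onset /∅/, coda /l/ ok → phonotactically legal

nlol.ol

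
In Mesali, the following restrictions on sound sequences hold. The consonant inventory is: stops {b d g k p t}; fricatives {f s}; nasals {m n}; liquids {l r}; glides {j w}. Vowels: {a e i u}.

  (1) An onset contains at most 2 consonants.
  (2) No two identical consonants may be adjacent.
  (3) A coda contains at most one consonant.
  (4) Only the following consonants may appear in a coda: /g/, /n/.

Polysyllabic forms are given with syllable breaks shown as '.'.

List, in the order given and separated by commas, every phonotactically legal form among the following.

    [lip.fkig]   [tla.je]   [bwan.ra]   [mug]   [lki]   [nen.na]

[lip.fkig] — violates constraint 4: syllable 1 coda contains /p/, which is not a licensed coda consonant → phonotactically illegal
[tla.je] — σ1 onset /tl/ (2C), coda /∅/ ok; σ2 onset /j/, coda /∅/ ok → phonotactically legal
[bwan.ra] — σ1 onset /bw/ (2C), coda /n/ ok; σ2 onset /r/, coda /∅/ ok → phonotactically legal
[mug] — σ1 onset /m/, coda /g/ ok → phonotactically legal
[lki] — σ1 onset /lk/ (2C), coda /∅/ ok → phonotactically legal
[nen.na] — violates constraint 2: adjacent identical consonants /nn/ → phonotactically illegal

[tla.je], [bwan.ra], [mug], [lki]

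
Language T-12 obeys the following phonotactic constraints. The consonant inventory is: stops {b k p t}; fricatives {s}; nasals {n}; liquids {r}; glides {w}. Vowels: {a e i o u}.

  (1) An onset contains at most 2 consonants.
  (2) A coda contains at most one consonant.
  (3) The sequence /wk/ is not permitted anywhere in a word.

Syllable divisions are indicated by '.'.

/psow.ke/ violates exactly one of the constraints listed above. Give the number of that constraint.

3

/psow.ke/: contains banned sequence /wk/.
This is a violation of constraint 3: "The sequence /wk/ is not permitted anywhere in a word."
The remaining constraints (1, 2) are satisfied.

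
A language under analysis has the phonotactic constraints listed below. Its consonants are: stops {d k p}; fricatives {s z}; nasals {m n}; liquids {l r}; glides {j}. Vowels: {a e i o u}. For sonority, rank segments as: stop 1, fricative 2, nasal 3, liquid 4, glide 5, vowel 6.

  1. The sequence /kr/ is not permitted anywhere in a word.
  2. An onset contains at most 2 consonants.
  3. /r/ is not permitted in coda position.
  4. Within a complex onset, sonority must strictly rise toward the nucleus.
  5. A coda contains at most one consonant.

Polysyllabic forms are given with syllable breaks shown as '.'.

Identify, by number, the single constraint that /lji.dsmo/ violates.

/lji.dsmo/: syllable 2 onset /dsm/ has 3 consonants (> 2).
This is a violation of constraint 2: "An onset contains at most 2 consonants."
The remaining constraints (1, 3, 4, 5) are satisfied.

2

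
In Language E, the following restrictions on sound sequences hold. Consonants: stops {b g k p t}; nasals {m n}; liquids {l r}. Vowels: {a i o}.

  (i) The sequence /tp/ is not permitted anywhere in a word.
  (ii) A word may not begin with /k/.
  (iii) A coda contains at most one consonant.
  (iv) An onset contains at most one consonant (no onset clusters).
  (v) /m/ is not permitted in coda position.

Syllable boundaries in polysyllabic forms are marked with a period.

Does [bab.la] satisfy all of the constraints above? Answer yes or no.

[bab.la] — σ1 onset /b/, coda /b/ ok; σ2 onset /l/, coda /∅/ ok → licit

yes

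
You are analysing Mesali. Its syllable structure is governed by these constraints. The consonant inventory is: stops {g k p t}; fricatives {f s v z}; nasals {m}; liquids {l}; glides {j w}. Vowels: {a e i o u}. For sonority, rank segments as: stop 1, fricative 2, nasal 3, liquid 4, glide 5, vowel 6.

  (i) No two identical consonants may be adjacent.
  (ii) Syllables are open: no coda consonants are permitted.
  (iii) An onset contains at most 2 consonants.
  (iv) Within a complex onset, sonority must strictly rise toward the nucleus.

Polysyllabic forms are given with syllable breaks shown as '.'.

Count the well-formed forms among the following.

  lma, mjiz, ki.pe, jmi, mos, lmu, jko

lma — violates constraint (iv): syllable 1 onset /lm/: /l/ (liquid, 4) → /m/ (nasal, 3) does not rise → ill-formed
mjiz — violates constraint (ii): syllable 1 coda /z/ has 1 consonant (> 0) → ill-formed
ki.pe — σ1 onset /k/, coda /∅/ ok; σ2 onset /p/, coda /∅/ ok → well-formed
jmi — violates constraint (iv): syllable 1 onset /jm/: /j/ (glide, 5) → /m/ (nasal, 3) does not rise → ill-formed
mos — violates constraint (ii): syllable 1 coda /s/ has 1 consonant (> 0) → ill-formed
lmu — violates constraint (iv): syllable 1 onset /lm/: /l/ (liquid, 4) → /m/ (nasal, 3) does not rise → ill-formed
jko — violates constraint (iv): syllable 1 onset /jk/: /j/ (glide, 5) → /k/ (stop, 1) does not rise → ill-formed
Well-formed: ki.pe → 1.

1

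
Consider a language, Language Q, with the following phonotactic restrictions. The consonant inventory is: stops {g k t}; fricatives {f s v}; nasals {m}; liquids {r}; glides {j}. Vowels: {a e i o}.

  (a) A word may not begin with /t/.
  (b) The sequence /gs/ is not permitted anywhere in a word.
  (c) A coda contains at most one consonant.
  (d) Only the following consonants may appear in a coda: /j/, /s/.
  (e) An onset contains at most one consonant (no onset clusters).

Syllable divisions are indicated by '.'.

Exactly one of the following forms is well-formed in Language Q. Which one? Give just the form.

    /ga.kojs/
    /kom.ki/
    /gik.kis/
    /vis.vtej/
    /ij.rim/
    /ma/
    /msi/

/ga.kojs/ — violates constraint (c): syllable 2 coda /js/ has 2 consonants (> 1) → ill-formed
/kom.ki/ — violates constraint (d): syllable 1 coda contains /m/, which is not a licensed coda consonant → ill-formed
/gik.kis/ — violates constraint (d): syllable 1 coda contains /k/, which is not a licensed coda consonant → ill-formed
/vis.vtej/ — violates constraint (e): syllable 2 onset /vt/ has 2 consonants (> 1) → ill-formed
/ij.rim/ — violates constraint (d): syllable 2 coda contains /m/, which is not a licensed coda consonant → ill-formed
/ma/ — σ1 onset /m/, coda /∅/ ok → well-formed
/msi/ — violates constraint (e): syllable 1 onset /ms/ has 2 consonants (> 1) → ill-formed

/ma/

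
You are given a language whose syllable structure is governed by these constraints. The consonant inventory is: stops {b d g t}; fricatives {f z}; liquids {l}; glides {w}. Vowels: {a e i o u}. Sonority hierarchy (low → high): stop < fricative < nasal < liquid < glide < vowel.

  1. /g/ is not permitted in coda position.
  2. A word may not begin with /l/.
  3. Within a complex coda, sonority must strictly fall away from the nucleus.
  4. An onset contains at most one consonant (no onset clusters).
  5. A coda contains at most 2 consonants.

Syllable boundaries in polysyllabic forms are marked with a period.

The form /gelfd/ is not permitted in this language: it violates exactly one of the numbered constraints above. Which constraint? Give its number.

5

/gelfd/: syllable 1 coda /lfd/ has 3 consonants (> 2).
This is a violation of constraint 5: "A coda contains at most 2 consonants."
The remaining constraints (1, 2, 3, 4) are satisfied.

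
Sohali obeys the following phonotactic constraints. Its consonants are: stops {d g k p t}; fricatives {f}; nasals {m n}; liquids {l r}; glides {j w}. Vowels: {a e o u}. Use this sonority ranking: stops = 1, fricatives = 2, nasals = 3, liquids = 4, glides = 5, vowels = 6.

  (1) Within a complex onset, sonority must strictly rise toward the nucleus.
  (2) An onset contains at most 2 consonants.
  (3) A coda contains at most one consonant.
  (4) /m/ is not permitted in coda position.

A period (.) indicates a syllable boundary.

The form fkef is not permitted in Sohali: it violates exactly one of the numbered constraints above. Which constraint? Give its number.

1

fkef: syllable 1 onset /fk/: /f/ (fricative, 2) → /k/ (stop, 1) does not rise.
This is a violation of constraint 1: "Within a complex onset, sonority must strictly rise toward the nucleus."
The remaining constraints (2, 3, 4) are satisfied.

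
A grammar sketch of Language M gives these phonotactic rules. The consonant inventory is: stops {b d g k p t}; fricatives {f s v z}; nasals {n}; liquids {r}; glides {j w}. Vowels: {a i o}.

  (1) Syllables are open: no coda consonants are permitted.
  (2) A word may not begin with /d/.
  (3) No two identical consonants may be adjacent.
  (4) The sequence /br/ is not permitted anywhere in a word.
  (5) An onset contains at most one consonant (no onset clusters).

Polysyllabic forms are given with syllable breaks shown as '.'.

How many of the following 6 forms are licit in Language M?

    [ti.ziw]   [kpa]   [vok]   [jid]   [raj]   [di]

[ti.ziw] — violates constraint 1: syllable 2 coda /w/ has 1 consonant (> 0) → illicit
[kpa] — violates constraint 5: syllable 1 onset /kp/ has 2 consonants (> 1) → illicit
[vok] — violates constraint 1: syllable 1 coda /k/ has 1 consonant (> 0) → illicit
[jid] — violates constraint 1: syllable 1 coda /d/ has 1 consonant (> 0) → illicit
[raj] — violates constraint 1: syllable 1 coda /j/ has 1 consonant (> 0) → illicit
[di] — violates constraint 2: word begins with /d/ → illicit
No form is licit → 0.

0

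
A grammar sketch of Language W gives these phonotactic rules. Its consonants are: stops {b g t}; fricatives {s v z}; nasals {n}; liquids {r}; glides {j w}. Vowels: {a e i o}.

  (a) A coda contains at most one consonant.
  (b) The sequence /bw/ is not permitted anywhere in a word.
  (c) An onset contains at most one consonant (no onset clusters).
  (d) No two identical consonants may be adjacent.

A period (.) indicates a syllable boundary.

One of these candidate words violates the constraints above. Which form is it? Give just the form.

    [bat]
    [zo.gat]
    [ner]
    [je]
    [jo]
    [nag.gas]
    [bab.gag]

[bat] — σ1 onset /b/, coda /t/ ok → licit
[zo.gat] — σ1 onset /z/, coda /∅/ ok; σ2 onset /g/, coda /t/ ok → licit
[ner] — σ1 onset /n/, coda /r/ ok → licit
[je] — σ1 onset /j/, coda /∅/ ok → licit
[jo] — σ1 onset /j/, coda /∅/ ok → licit
[nag.gas] — violates constraint (d): adjacent identical consonants /gg/ → illicit
[bab.gag] — σ1 onset /b/, coda /b/ ok; σ2 onset /g/, coda /g/ ok → licit

[nag.gas]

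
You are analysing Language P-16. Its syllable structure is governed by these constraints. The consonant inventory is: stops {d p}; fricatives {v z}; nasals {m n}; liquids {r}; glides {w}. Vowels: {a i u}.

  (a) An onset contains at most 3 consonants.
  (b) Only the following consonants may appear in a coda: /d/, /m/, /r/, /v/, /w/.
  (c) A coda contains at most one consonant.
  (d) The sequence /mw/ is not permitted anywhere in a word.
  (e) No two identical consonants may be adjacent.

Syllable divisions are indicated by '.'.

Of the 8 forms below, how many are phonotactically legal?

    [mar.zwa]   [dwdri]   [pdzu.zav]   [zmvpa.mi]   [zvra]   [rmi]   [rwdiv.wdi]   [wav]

[mar.zwa] — σ1 onset /m/, coda /r/ ok; σ2 onset /zw/ (2C), coda /∅/ ok → phonotactically legal
[dwdri] — violates constraint (a): syllable 1 onset /dwdr/ has 4 consonants (> 3) → phonotactically illegal
[pdzu.zav] — σ1 onset /pdz/ (3C), coda /∅/ ok; σ2 onset /z/, coda /v/ ok → phonotactically legal
[zmvpa.mi] — violates constraint (a): syllable 1 onset /zmvp/ has 4 consonants (> 3) → phonotactically illegal
[zvra] — σ1 onset /zvr/ (3C), coda /∅/ ok → phonotactically legal
[rmi] — σ1 onset /rm/ (2C), coda /∅/ ok → phonotactically legal
[rwdiv.wdi] — σ1 onset /rwd/ (3C), coda /v/ ok; σ2 onset /wd/ (2C), coda /∅/ ok → phonotactically legal
[wav] — σ1 onset /w/, coda /v/ ok → phonotactically legal
Phonotactically legal: [mar.zwa], [pdzu.zav], [zvra], [rmi], [rwdiv.wdi], [wav] → 6.

6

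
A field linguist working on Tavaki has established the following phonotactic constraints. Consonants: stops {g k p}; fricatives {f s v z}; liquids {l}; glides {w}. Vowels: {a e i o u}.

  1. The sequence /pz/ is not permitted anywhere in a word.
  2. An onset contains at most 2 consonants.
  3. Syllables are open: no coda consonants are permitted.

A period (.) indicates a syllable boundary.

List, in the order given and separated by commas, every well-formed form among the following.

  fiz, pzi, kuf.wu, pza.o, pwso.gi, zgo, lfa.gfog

zgo

fiz — violates constraint 3: syllable 1 coda /z/ has 1 consonant (> 0) → ill-formed
pzi — violates constraint 1: contains banned sequence /pz/ → ill-formed
kuf.wu — violates constraint 3: syllable 1 coda /f/ has 1 consonant (> 0) → ill-formed
pza.o — violates constraint 1: contains banned sequence /pz/ → ill-formed
pwso.gi — violates constraint 2: syllable 1 onset /pws/ has 3 consonants (> 2) → ill-formed
zgo — σ1 onset /zg/ (2C), coda /∅/ ok → well-formed
lfa.gfog — violates constraint 3: syllable 2 coda /g/ has 1 consonant (> 0) → ill-formed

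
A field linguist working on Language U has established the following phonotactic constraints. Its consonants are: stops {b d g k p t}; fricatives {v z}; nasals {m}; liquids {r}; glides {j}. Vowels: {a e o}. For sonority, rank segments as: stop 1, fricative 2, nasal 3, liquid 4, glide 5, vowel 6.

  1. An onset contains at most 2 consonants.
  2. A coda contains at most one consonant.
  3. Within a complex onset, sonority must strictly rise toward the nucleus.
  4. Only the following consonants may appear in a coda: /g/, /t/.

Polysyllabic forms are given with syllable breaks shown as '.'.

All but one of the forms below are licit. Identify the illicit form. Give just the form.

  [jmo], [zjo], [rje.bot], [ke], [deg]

[jmo]

[jmo] — violates constraint 3: syllable 1 onset /jm/: /j/ (glide, 5) → /m/ (nasal, 3) does not rise → illicit
[zjo] — σ1 onset /zj/ (2→5 rises), coda /∅/ ok → licit
[rje.bot] — σ1 onset /rj/ (4→5 rises), coda /∅/ ok; σ2 onset /b/, coda /t/ ok → licit
[ke] — σ1 onset /k/, coda /∅/ ok → licit
[deg] — σ1 onset /d/, coda /g/ ok → licit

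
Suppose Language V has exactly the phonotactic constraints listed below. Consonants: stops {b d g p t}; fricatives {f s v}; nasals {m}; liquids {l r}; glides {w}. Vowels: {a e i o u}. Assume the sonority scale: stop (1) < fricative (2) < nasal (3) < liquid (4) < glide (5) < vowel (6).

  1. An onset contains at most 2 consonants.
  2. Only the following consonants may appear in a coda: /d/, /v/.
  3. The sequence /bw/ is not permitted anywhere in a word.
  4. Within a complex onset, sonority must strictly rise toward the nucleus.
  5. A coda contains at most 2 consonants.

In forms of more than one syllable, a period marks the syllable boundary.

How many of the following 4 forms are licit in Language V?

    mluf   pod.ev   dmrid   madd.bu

2

mluf — violates constraint 2: syllable 1 coda contains /f/, which is not a licensed coda consonant → illicit
pod.ev — σ1 onset /p/, coda /d/ ok; σ2 onset /∅/, coda /v/ ok → licit
dmrid — violates constraint 1: syllable 1 onset /dmr/ has 3 consonants (> 2) → illicit
madd.bu — σ1 onset /m/, coda /dd/ (2C) ok; σ2 onset /b/, coda /∅/ ok → licit
Licit: pod.ev, madd.bu → 2.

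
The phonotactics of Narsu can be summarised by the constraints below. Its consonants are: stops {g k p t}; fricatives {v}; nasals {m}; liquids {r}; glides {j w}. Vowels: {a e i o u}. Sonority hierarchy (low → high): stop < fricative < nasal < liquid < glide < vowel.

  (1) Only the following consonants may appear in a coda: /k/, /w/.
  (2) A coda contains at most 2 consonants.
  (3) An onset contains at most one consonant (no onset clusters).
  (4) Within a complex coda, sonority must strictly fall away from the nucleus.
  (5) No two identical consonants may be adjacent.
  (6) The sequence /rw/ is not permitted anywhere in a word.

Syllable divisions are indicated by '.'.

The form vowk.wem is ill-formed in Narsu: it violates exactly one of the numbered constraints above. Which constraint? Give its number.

1

vowk.wem: syllable 2 coda contains /m/, which is not a licensed coda consonant.
This is a violation of constraint 1: "Only the following consonants may appear in a coda: /k/, /w/."
The remaining constraints (2, 3, 4, 5, 6) are satisfied.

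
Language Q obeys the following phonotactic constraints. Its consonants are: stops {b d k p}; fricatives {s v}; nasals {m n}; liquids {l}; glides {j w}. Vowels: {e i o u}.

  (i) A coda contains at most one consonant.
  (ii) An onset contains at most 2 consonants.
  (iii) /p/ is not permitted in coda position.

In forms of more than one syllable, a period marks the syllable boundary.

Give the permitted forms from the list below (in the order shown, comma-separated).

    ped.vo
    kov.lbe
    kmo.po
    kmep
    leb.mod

ped.vo, kov.lbe, kmo.po, leb.mod

ped.vo — σ1 onset /p/, coda /d/ ok; σ2 onset /v/, coda /∅/ ok → permitted
kov.lbe — σ1 onset /k/, coda /v/ ok; σ2 onset /lb/ (2C), coda /∅/ ok → permitted
kmo.po — σ1 onset /km/ (2C), coda /∅/ ok; σ2 onset /p/, coda /∅/ ok → permitted
kmep — violates constraint (iii): syllable 1 coda contains /p/ → not permitted
leb.mod — σ1 onset /l/, coda /b/ ok; σ2 onset /m/, coda /d/ ok → permitted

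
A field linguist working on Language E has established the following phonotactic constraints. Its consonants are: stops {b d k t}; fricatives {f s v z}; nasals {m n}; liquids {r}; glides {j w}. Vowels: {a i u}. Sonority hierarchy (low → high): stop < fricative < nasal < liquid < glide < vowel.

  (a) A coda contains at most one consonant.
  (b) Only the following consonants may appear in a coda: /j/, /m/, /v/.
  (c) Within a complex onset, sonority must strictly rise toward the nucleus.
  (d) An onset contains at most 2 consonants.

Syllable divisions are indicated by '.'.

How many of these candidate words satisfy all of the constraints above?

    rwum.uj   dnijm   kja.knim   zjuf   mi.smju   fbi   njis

2

rwum.uj — σ1 onset /rw/ (4→5 rises), coda /m/ ok; σ2 onset /∅/, coda /j/ ok → phonotactically legal
dnijm — violates constraint (a): syllable 1 coda /jm/ has 2 consonants (> 1) → phonotactically illegal
kja.knim — σ1 onset /kj/ (1→5 rises), coda /∅/ ok; σ2 onset /kn/ (1→3 rises), coda /m/ ok → phonotactically legal
zjuf — violates constraint (b): syllable 1 coda contains /f/, which is not a licensed coda consonant → phonotactically illegal
mi.smju — violates constraint (d): syllable 2 onset /smj/ has 3 consonants (> 2) → phonotactically illegal
fbi — violates constraint (c): syllable 1 onset /fb/: /f/ (fricative, 2) → /b/ (stop, 1) does not rise → phonotactically illegal
njis — violates constraint (b): syllable 1 coda contains /s/, which is not a licensed coda consonant → phonotactically illegal
Phonotactically legal: rwum.uj, kja.knim → 2.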